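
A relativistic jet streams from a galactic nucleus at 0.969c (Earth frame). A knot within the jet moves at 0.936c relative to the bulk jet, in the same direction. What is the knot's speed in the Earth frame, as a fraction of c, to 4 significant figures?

Relativistic velocity addition: u = (u' + v)/(1 + u'v/c²)
= (0.936 + 0.969)/(1 + 0.936×0.969) = 1.905/1.90698 = 0.9990

u ≈ 0.9990c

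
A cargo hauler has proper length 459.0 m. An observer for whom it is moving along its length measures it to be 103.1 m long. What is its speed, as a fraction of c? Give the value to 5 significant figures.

β ≈ 0.97445

γ = L₀/L = 459.0/103.1 = 4.451988
β = √(1 − 1/γ²) = 0.97445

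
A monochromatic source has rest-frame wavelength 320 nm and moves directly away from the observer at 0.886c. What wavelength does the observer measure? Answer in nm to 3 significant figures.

Relativistic Doppler: λ_obs = λ_src √((1+β)/(1−β))
= 320 × √(1.8860/0.11400) = 320 × 4.0674 = 1300 nm

λ_obs ≈ 1300 nm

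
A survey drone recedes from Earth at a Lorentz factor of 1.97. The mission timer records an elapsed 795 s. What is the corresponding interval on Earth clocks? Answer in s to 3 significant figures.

γ = 1.97 (given)
Time dilation: Δt = γτ₀ = 1.97 × 795 s = 1570 s

Δt ≈ 1570 s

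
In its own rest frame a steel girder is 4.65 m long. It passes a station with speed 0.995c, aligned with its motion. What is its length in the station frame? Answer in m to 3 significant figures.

γ = 1/√(1 − 0.995²) = 10.013
Length contraction: L = L₀/γ = 4.65/10.013 = 0.464 m

L ≈ 0.464 m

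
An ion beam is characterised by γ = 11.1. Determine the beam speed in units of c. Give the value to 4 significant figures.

β = √(1 − 1/γ²) = √(1 − 1/11.1²) = √(0.991884) = 0.9959

β ≈ 0.9959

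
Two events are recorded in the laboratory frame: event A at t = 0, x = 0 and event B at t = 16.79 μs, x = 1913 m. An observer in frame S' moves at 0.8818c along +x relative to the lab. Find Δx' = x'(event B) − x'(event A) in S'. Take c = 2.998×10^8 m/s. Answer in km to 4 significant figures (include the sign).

γ = 1/√(1 − 0.8818²) = 2.12034
Δx' = γ(Δx − vΔt) = 2.12034 × (1913 m − 0.8818×(2.998×10^8 m/s)×16.79×10^-6 s)
= 2.12034 × (-2525.67 m) = -5.355 km

Δx' ≈ -5.355 km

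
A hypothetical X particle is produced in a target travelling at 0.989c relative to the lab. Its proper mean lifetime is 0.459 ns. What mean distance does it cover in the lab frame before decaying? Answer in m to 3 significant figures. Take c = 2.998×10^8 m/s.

γ = 1/√(1 − 0.989²) = 6.7606
Dilated lifetime: Δt = γτ₀ = 6.7606 × 0.459 ns = 3.1031 ns
d = vΔt = 0.989c × 3.1031 ns = 2.9650×10^8 m/s × 3.1031×10^-9 s = 0.920 m

d ≈ 0.920 m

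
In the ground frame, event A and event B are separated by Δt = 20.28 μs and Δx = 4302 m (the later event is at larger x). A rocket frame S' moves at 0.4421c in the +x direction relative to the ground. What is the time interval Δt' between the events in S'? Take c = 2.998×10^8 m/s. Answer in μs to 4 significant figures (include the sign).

Δt' ≈ 15.54 μs

γ = 1/√(1 − 0.4421²) = 1.11487
Δt' = γ(Δt − vΔx/c²) = 1.11487 × (20.28 μs − 0.4421×4302 m / (2.998×10^8 m/s))
= 1.11487 × (13.9361 μs) = 15.54 μs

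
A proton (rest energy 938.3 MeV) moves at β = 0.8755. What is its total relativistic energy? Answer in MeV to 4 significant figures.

E ≈ 1942 MeV

γ = 1/√(1 − 0.8755²) = 2.06946
E = γm₀c² = 2.06946 × 938.3 MeV = 1942 MeV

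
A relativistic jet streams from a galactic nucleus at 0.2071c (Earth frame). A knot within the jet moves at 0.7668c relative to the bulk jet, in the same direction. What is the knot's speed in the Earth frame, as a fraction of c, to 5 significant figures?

Relativistic velocity addition: u = (u' + v)/(1 + u'v/c²)
= (0.7668 + 0.2071)/(1 + 0.7668×0.2071) = 0.97390/1.158804 = 0.84044

u ≈ 0.84044c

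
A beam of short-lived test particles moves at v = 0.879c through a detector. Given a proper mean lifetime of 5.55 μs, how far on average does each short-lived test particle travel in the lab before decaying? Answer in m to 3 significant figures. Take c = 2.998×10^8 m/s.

γ = 1/√(1 − 0.879²) = 2.0972
Dilated lifetime: Δt = γτ₀ = 2.0972 × 5.55 μs = 11.640 μs
d = vΔt = 0.879c × 11.640 μs = 2.6352×10^8 m/s × 1.1640×10^-5 s = 3070 m

d ≈ 3070 m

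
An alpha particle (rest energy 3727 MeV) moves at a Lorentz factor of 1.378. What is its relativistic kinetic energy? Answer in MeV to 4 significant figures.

K ≈ 1409 MeV

γ = 1.378 (given)
K = (γ − 1)m₀c² = (1.378 − 1) × 3727 MeV = 0.378000 × 3727 MeV = 1409 MeV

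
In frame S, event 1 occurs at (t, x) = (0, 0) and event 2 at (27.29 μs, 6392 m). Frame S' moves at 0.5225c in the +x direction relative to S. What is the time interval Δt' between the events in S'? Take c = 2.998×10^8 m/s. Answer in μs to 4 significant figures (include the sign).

Δt' ≈ 18.94 μs

γ = 1/√(1 − 0.5225²) = 1.17283
Δt' = γ(Δt − vΔx/c²) = 1.17283 × (27.29 μs − 0.5225×6392 m / (2.998×10^8 m/s))
= 1.17283 × (16.1498 μs) = 18.94 μs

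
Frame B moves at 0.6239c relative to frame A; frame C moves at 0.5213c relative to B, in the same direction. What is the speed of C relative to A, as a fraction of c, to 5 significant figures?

Compose boost 2: (0.5213 + 0.6239)/(1 + 0.5213×0.6239) = 1.1452/1.325239 = 0.86415

u ≈ 0.86415c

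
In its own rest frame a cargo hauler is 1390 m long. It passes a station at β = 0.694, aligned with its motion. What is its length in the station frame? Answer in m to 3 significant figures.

γ = 1/√(1 − 0.694²) = 1.3889
Length contraction: L = L₀/γ = 1390/1.3889 = 1000 m

L ≈ 1000 m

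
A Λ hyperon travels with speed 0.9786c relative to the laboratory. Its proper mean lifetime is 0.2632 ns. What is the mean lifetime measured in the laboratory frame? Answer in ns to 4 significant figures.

Δt ≈ 1.279 ns

γ = 1/√(1 − 0.9786²) = 4.85975
Time dilation: Δt = γτ₀ = 4.85975 × 0.2632 ns = 1.279 ns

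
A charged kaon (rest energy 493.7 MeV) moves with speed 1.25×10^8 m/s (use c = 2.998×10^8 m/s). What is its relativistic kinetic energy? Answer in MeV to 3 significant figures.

K ≈ 49.5 MeV

β = v/c = 1.25×10^8 / 2.998×10^8 = 0.41694
γ = 1/√(1 − 0.41694²) = 1.1002
K = (γ − 1)m₀c² = (1.1002 − 1) × 493.7 MeV = 0.10019 × 493.7 MeV = 49.5 MeV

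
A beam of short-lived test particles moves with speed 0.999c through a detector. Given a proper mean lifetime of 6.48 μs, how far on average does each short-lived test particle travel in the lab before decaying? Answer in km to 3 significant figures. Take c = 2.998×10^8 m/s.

γ = 1/√(1 − 0.999²) = 22.366
Dilated lifetime: Δt = γτ₀ = 22.366 × 6.48 μs = 144.93 μs
d = vΔt = 0.999c × 144.93 μs = 2.9950×10^8 m/s × 0.00014493 s = 43.4 km

d ≈ 43.4 km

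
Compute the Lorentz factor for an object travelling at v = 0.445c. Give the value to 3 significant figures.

γ = 1/√(1 − β²) = 1/√(1 − 0.445²) = 1/√(0.80197) = 1.12

γ ≈ 1.12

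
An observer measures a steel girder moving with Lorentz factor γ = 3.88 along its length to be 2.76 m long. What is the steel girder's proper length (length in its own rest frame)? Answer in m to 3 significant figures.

L₀ ≈ 10.7 m

γ = 3.88 (given)
L₀ = γL = 3.88 × 2.76 = 10.7 m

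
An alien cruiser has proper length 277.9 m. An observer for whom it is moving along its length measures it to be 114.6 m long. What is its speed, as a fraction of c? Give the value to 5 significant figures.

γ = L₀/L = 277.9/114.6 = 2.424956
β = √(1 − 1/γ²) = 0.91101

β ≈ 0.91101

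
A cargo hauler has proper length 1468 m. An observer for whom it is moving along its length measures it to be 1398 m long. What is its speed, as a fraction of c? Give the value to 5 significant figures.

β ≈ 0.30511

γ = L₀/L = 1468/1398 = 1.050072
β = √(1 − 1/γ²) = 0.30511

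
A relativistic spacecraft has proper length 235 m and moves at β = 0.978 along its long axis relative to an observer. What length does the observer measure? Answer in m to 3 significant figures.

γ = 1/√(1 − 0.978²) = 4.7938
Length contraction: L = L₀/γ = 235/4.7938 = 49.0 m

L ≈ 49.0 m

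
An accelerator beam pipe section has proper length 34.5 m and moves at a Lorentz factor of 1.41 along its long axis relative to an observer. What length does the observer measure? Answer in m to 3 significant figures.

γ = 1.41 (given)
Length contraction: L = L₀/γ = 34.5/1.41 = 24.5 m

L ≈ 24.5 m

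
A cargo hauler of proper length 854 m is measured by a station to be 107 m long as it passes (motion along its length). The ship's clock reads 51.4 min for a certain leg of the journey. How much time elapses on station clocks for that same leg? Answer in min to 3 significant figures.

Δt ≈ 410 min

Length contraction ⇒ γ = L₀/L = 854/107 = 7.9813
Time dilation: Δt = γτ₀ = 7.9813 × 51.4 min = 410 min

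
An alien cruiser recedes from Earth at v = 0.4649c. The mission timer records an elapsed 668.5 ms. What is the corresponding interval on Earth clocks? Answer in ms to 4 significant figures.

γ = 1/√(1 − 0.4649²) = 1.12948
Time dilation: Δt = γτ₀ = 1.12948 × 668.5 ms = 755.1 ms

Δt ≈ 755.1 ms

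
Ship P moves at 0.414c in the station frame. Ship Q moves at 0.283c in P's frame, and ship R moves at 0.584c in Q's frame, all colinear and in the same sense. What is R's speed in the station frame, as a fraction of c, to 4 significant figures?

u ≈ 0.8853c

Compose boost 2: (0.283 + 0.414)/(1 + 0.283×0.414) = 0.6970/1.11716 = 0.623902
Compose boost 3: (0.584 + 0.623902)/(1 + 0.584×0.623902) = 1.20790/1.36436 = 0.8853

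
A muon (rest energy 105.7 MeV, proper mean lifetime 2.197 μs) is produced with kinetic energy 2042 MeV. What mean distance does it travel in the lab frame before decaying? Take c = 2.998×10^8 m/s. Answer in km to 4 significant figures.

d ≈ 13.37 km

γ = 1 + K/(m₀c²) = 1 + 2042/105.7 = 20.3188
β = √(1 − 1/γ²) = 0.998788
Dilated lifetime: γτ₀ = 20.3188 × 2.197 μs = 44.6405 μs
d = βc·γτ₀ = 0.998788 × (2.998×10^8 m/s) × 4.46405×10^-5 s = 13.37 km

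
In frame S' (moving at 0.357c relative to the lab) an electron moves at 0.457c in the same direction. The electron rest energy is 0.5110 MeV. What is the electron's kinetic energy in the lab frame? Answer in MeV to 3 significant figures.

u_lab = (0.457 + 0.357)/(1 + 0.457×0.357) = 0.699824
γ = 1/√(1 − 0.699824²) = 1.3999
K = (γ − 1)m₀c² = (1.3999 − 1) × 0.5110 = 0.39994 × 0.5110 = 0.204 MeV

K ≈ 0.204 MeV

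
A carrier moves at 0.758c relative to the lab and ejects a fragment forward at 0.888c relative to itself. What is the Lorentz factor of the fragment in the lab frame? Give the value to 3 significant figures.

γ ≈ 5.58

u_lab = (0.888 + 0.758)/(1 + 0.888×0.758) = 1.646/1.67310 = 0.983800
γ = 1/√(1 − 0.983800²) = 5.58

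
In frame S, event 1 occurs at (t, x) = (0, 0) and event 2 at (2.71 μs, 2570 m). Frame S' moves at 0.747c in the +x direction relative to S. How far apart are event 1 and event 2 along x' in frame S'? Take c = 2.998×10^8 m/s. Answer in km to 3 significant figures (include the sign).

γ = 1/√(1 − 0.747²) = 1.5042
Δx' = γ(Δx − vΔt) = 1.5042 × (2570 m − 0.747×(2.998×10^8 m/s)×2.71×10^-6 s)
= 1.5042 × (1963.1 m) = 2.95 km

Δx' ≈ 2.95 km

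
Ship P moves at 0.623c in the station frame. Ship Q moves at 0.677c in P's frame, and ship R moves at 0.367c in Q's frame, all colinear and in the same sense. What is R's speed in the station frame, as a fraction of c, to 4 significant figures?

Compose boost 2: (0.677 + 0.623)/(1 + 0.677×0.623) = 1.300/1.42177 = 0.914353
Compose boost 3: (0.367 + 0.914353)/(1 + 0.367×0.914353) = 1.28135/1.33557 = 0.9594

u ≈ 0.9594c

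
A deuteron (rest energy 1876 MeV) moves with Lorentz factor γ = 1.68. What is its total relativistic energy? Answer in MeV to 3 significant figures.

γ = 1.68 (given)
E = γm₀c² = 1.68 × 1876 MeV = 3150 MeV

E ≈ 3150 MeV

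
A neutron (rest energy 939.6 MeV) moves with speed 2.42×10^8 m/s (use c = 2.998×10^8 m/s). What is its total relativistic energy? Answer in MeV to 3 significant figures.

β = v/c = 2.42×10^8 / 2.998×10^8 = 0.80720
γ = 1/√(1 − 0.80720²) = 1.6941
E = γm₀c² = 1.6941 × 939.6 MeV = 1590 MeV

E ≈ 1590 MeV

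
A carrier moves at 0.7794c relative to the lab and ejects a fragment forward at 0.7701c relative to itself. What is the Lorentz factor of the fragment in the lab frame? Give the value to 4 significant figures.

u_lab = (0.7701 + 0.7794)/(1 + 0.7701×0.7794) = 1.5495/1.600216 = 0.9683068
γ = 1/√(1 − 0.9683068²) = 4.004

γ ≈ 4.004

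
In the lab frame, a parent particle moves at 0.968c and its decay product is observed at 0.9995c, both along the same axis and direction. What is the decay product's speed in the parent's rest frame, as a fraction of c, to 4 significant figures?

Inverse velocity addition: u' = (u − v)/(1 − uv/c²)
= (0.9995 − 0.968)/(1 − 0.9995×0.968) = 0.03150/0.0324840 = 0.9697

u' ≈ 0.9697c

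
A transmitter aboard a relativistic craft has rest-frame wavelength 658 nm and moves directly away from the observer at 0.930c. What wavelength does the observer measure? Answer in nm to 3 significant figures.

λ_obs ≈ 3460 nm

Relativistic Doppler: λ_obs = λ_src √((1+β)/(1−β))
= 658 × √(1.9300/0.070000) = 658 × 5.2509 = 3460 nm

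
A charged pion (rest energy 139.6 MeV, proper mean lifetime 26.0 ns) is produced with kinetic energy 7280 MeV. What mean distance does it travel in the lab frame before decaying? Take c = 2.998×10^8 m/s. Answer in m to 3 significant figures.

d ≈ 414 m

γ = 1 + K/(m₀c²) = 1 + 7280/139.6 = 53.149
β = √(1 − 1/γ²) = 0.99982
Dilated lifetime: γτ₀ = 53.149 × 26.0 ns = 1381.9 ns
d = βc·γτ₀ = 0.99982 × (2.998×10^8 m/s) × 1.3819×10^-6 s = 414 m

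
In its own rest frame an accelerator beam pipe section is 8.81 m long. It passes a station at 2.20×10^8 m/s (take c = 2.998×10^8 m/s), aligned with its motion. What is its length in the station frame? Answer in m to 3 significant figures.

β = v/c = 2.20×10^8 / 2.998×10^8 = 0.73382
γ = 1/√(1 − 0.73382²) = 1.4720
Length contraction: L = L₀/γ = 8.81/1.4720 = 5.98 m

L ≈ 5.98 m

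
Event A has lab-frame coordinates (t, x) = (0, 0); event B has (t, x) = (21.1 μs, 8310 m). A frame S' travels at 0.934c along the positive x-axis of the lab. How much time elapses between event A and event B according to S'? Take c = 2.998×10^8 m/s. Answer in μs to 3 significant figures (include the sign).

Δt' ≈ -13.4 μs

γ = 1/√(1 − 0.934²) = 2.7990
Δt' = γ(Δt − vΔx/c²) = 2.7990 × (21.1 μs − 0.934×8310 m / (2.998×10^8 m/s))
= 2.7990 × (-4.7891 μs) = -13.4 μs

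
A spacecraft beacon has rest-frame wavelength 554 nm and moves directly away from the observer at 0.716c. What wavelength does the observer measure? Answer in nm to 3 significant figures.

Relativistic Doppler: λ_obs = λ_src √((1+β)/(1−β))
= 554 × √(1.7160/0.28400) = 554 × 2.4581 = 1360 nm

λ_obs ≈ 1360 nm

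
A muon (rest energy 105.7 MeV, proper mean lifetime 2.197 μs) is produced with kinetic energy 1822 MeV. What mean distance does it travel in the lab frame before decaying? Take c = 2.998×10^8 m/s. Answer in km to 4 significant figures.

d ≈ 11.99 km

γ = 1 + K/(m₀c²) = 1 + 1822/105.7 = 18.2375
β = √(1 − 1/γ²) = 0.998496
Dilated lifetime: γτ₀ = 18.2375 × 2.197 μs = 40.0677 μs
d = βc·γτ₀ = 0.998496 × (2.998×10^8 m/s) × 4.00677×10^-5 s = 11.99 km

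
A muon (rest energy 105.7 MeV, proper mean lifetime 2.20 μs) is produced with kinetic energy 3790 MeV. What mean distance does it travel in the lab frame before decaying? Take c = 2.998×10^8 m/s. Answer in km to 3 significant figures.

d ≈ 24.3 km

γ = 1 + K/(m₀c²) = 1 + 3790/105.7 = 36.856
β = √(1 − 1/γ²) = 0.99963
Dilated lifetime: γτ₀ = 36.856 × 2.20 μs = 81.084 μs
d = βc·γτ₀ = 0.99963 × (2.998×10^8 m/s) × 8.1084×10^-5 s = 24.3 km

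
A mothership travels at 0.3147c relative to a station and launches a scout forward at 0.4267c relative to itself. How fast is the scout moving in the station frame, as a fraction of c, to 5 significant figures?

Compose boost 2: (0.4267 + 0.3147)/(1 + 0.4267×0.3147) = 0.74140/1.134282 = 0.65363

u ≈ 0.65363c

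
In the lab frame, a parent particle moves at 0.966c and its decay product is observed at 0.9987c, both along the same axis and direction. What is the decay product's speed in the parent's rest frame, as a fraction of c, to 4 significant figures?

Inverse velocity addition: u' = (u − v)/(1 − uv/c²)
= (0.9987 − 0.966)/(1 − 0.9987×0.966) = 0.03270/0.0352558 = 0.9275

u' ≈ 0.9275c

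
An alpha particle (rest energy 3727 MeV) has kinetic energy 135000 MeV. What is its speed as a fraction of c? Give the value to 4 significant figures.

γ = 1 + K/(m₀c²) = 1 + 135000/3727 = 37.2222
β = √(1 − 1/γ²) = 0.9996

β ≈ 0.9996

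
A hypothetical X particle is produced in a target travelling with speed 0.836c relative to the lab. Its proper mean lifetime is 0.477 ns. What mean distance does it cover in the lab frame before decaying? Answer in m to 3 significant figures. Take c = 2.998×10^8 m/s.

d ≈ 0.218 m

γ = 1/√(1 − 0.836²) = 1.8224
Dilated lifetime: Δt = γτ₀ = 1.8224 × 0.477 ns = 0.86928 ns
d = vΔt = 0.836c × 0.86928 ns = 2.5063×10^8 m/s × 8.6928×10^-10 s = 0.218 m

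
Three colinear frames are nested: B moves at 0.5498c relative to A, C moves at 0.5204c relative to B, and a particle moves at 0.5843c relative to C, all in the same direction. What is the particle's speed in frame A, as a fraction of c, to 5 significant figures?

u ≈ 0.95304c

Compose boost 2: (0.5204 + 0.5498)/(1 + 0.5204×0.5498) = 1.0702/1.286116 = 0.8321178
Compose boost 3: (0.5843 + 0.8321178)/(1 + 0.5843×0.8321178) = 1.416418/1.486206 = 0.95304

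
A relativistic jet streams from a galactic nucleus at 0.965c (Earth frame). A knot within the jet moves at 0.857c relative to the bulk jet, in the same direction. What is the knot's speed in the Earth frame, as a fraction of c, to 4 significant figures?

u ≈ 0.9973c

Relativistic velocity addition: u = (u' + v)/(1 + u'v/c²)
= (0.857 + 0.965)/(1 + 0.857×0.965) = 1.822/1.82700 = 0.9973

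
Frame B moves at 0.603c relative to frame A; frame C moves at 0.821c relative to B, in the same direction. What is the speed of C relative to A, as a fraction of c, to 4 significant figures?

u ≈ 0.9525c

Compose boost 2: (0.821 + 0.603)/(1 + 0.821×0.603) = 1.424/1.49506 = 0.9525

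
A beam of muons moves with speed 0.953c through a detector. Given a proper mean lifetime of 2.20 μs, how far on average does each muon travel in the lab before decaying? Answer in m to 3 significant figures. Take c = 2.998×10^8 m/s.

γ = 1/√(1 − 0.953²) = 3.3007
Dilated lifetime: Δt = γτ₀ = 3.3007 × 2.20 μs = 7.2614 μs
d = vΔt = 0.953c × 7.2614 μs = 2.8571×10^8 m/s × 7.2614×10^-6 s = 2070 m

d ≈ 2070 m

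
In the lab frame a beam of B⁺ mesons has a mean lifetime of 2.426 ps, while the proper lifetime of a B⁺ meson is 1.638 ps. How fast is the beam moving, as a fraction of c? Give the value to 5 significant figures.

β ≈ 0.73765

γ = Δt/τ₀ = 2.426/1.638 = 1.481074
β = √(1 − 1/γ²) = √(1 − 1/1.481074²) = 0.73765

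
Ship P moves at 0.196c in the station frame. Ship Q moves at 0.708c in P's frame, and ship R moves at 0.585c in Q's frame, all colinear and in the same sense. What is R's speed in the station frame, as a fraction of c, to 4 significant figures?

u ≈ 0.9416c

Compose boost 2: (0.708 + 0.196)/(1 + 0.708×0.196) = 0.9040/1.13877 = 0.793840
Compose boost 3: (0.585 + 0.793840)/(1 + 0.585×0.793840) = 1.37884/1.46440 = 0.9416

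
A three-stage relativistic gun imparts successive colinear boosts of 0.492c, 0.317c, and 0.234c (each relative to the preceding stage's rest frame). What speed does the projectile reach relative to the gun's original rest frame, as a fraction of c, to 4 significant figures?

Compose boost 2: (0.317 + 0.492)/(1 + 0.317×0.492) = 0.8090/1.15596 = 0.699849
Compose boost 3: (0.234 + 0.699849)/(1 + 0.234×0.699849) = 0.933849/1.16376 = 0.8024

u ≈ 0.8024c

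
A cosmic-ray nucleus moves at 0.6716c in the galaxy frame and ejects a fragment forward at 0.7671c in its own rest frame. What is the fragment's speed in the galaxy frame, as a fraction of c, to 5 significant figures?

u ≈ 0.94952c

Compose boost 2: (0.7671 + 0.6716)/(1 + 0.7671×0.6716) = 1.4387/1.515184 = 0.94952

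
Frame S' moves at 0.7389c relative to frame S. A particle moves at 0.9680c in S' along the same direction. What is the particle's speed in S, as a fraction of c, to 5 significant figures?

u ≈ 0.99513c

Relativistic velocity addition: u = (u' + v)/(1 + u'v/c²)
= (0.9680 + 0.7389)/(1 + 0.9680×0.7389) = 1.7069/1.715255 = 0.99513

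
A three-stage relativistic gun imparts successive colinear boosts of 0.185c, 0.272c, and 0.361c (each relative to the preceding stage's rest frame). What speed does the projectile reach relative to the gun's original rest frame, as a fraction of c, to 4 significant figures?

Compose boost 2: (0.272 + 0.185)/(1 + 0.272×0.185) = 0.4570/1.05032 = 0.435105
Compose boost 3: (0.361 + 0.435105)/(1 + 0.361×0.435105) = 0.796105/1.15707 = 0.6880

u ≈ 0.6880c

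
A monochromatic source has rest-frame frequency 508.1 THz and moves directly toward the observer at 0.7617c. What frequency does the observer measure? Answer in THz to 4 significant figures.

f_obs ≈ 1382 THz

Relativistic Doppler: f_obs = f_src √((1+β)/(1−β))
= 508.1 × √(1.76170/0.238300) = 508.1 × 2.71897 = 1382 THz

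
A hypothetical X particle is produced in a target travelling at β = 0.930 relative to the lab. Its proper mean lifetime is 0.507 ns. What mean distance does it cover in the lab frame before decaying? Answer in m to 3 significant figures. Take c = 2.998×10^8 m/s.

γ = 1/√(1 − 0.930²) = 2.7206
Dilated lifetime: Δt = γτ₀ = 2.7206 × 0.507 ns = 1.3794 ns
d = vΔt = 0.930c × 1.3794 ns = 2.7881×10^8 m/s × 1.3794×10^-9 s = 0.385 m

d ≈ 0.385 m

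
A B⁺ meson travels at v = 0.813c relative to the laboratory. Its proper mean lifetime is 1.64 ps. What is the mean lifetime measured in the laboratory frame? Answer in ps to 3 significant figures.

Δt ≈ 2.82 ps

γ = 1/√(1 − 0.813²) = 1.7174
Time dilation: Δt = γτ₀ = 1.7174 × 1.64 ps = 2.82 ps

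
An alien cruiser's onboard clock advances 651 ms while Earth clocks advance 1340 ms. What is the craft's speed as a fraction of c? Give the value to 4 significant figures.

β ≈ 0.8741

γ = Δt/τ₀ = 1340/651 = 2.05837
β = √(1 − 1/γ²) = √(1 − 1/2.05837²) = 0.8741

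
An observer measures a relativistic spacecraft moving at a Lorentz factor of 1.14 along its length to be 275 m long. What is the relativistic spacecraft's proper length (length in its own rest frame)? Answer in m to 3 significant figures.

γ = 1.14 (given)
L₀ = γL = 1.14 × 275 = 314 m

L₀ ≈ 314 m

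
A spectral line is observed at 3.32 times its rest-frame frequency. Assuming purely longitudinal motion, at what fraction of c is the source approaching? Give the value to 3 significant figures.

f_obs/f_src = √((1+β)/(1−β)) = 3.32  ⇒  (1+β)/(1−β) = 11.022
β = |1 − D²|/(1 + D²) = |1 − 11.022|/(1 + 11.022) = 0.834

β ≈ 0.834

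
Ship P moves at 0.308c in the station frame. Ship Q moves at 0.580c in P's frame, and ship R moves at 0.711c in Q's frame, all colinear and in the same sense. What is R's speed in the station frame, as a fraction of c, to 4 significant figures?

u ≈ 0.9536c

Compose boost 2: (0.580 + 0.308)/(1 + 0.580×0.308) = 0.8880/1.17864 = 0.753411
Compose boost 3: (0.711 + 0.753411)/(1 + 0.711×0.753411) = 1.46441/1.53568 = 0.9536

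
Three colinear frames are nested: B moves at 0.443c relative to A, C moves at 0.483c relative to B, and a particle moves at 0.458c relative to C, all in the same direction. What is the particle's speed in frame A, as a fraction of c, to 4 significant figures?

u ≈ 0.9047c

Compose boost 2: (0.483 + 0.443)/(1 + 0.483×0.443) = 0.9260/1.21397 = 0.762787
Compose boost 3: (0.458 + 0.762787)/(1 + 0.458×0.762787) = 1.22079/1.34936 = 0.9047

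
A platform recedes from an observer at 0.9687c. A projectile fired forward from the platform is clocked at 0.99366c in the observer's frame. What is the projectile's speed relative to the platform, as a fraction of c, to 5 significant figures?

u' ≈ 0.66664c

Inverse velocity addition: u' = (u − v)/(1 − uv/c²)
= (0.99366 − 0.9687)/(1 − 0.99366×0.9687) = 0.024960/0.03744156 = 0.66664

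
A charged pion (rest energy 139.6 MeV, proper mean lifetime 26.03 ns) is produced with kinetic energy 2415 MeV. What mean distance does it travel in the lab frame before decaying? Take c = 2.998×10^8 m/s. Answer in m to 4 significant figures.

d ≈ 142.6 m

γ = 1 + K/(m₀c²) = 1 + 2415/139.6 = 18.2994
β = √(1 − 1/γ²) = 0.998506
Dilated lifetime: γτ₀ = 18.2994 × 26.03 ns = 476.334 ns
d = βc·γτ₀ = 0.998506 × (2.998×10^8 m/s) × 4.76334×10^-7 s = 142.6 m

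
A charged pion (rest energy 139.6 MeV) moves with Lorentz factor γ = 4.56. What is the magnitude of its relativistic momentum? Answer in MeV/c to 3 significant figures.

p ≈ 621 MeV/c

β = √(1 − 1/γ²) = √(1 − 1/4.56²) = 0.97566
p = γβm₀c = 4.56 × 0.97566 × 139.6 MeV/c = 621 MeV/c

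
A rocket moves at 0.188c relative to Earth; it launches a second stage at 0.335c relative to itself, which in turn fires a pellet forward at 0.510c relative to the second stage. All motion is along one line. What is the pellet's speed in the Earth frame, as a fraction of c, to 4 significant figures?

Compose boost 2: (0.335 + 0.188)/(1 + 0.335×0.188) = 0.5230/1.06298 = 0.492013
Compose boost 3: (0.510 + 0.492013)/(1 + 0.510×0.492013) = 1.00201/1.25093 = 0.8010

u ≈ 0.8010c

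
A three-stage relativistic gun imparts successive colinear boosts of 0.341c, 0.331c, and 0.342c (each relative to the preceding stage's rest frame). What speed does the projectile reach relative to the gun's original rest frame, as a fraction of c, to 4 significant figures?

Compose boost 2: (0.331 + 0.341)/(1 + 0.331×0.341) = 0.6720/1.11287 = 0.603844
Compose boost 3: (0.342 + 0.603844)/(1 + 0.342×0.603844) = 0.945844/1.20651 = 0.7839

u ≈ 0.7839c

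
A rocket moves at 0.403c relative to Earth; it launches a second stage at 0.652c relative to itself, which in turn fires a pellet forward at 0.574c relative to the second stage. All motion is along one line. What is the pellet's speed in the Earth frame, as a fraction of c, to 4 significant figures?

Compose boost 2: (0.652 + 0.403)/(1 + 0.652×0.403) = 1.055/1.26276 = 0.835474
Compose boost 3: (0.574 + 0.835474)/(1 + 0.574×0.835474) = 1.40947/1.47956 = 0.9526

u ≈ 0.9526c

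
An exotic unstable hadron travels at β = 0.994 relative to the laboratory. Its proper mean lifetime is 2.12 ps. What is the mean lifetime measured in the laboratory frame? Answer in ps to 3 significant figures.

Δt ≈ 19.4 ps

γ = 1/√(1 − 0.994²) = 9.1424
Time dilation: Δt = γτ₀ = 9.1424 × 2.12 ps = 19.4 ps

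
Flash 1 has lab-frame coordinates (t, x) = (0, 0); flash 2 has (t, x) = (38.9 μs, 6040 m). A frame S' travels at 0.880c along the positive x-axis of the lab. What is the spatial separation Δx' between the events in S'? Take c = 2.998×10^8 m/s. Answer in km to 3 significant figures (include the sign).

Δx' ≈ -8.89 km

γ = 1/√(1 − 0.880²) = 2.1054
Δx' = γ(Δx − vΔt) = 2.1054 × (6040 m − 0.880×(2.998×10^8 m/s)×38.9×10^-6 s)
= 2.1054 × (-4222.8 m) = -8.89 km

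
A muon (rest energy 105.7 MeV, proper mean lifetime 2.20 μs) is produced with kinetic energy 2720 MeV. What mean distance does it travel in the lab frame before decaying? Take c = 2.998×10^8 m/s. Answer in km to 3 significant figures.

γ = 1 + K/(m₀c²) = 1 + 2720/105.7 = 26.733
β = √(1 − 1/γ²) = 0.99930
Dilated lifetime: γτ₀ = 26.733 × 2.20 μs = 58.813 μs
d = βc·γτ₀ = 0.99930 × (2.998×10^8 m/s) × 5.8813×10^-5 s = 17.6 km

d ≈ 17.6 km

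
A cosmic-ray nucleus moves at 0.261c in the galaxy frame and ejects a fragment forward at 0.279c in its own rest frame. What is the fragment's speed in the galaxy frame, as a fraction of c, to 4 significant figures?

Compose boost 2: (0.279 + 0.261)/(1 + 0.279×0.261) = 0.5400/1.07282 = 0.5033

u ≈ 0.5033c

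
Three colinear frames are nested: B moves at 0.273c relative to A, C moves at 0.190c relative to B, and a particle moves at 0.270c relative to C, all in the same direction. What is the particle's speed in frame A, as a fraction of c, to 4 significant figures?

u ≈ 0.6347c

Compose boost 2: (0.190 + 0.273)/(1 + 0.190×0.273) = 0.4630/1.05187 = 0.440168
Compose boost 3: (0.270 + 0.440168)/(1 + 0.270×0.440168) = 0.710168/1.11885 = 0.6347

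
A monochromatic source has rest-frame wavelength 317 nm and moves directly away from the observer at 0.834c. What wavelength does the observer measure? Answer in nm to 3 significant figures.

Relativistic Doppler: λ_obs = λ_src √((1+β)/(1−β))
= 317 × √(1.8340/0.16600) = 317 × 3.3239 = 1050 nm

λ_obs ≈ 1050 nm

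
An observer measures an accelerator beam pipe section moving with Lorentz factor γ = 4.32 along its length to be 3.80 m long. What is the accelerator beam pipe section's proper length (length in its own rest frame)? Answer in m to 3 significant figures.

γ = 4.32 (given)
L₀ = γL = 4.32 × 3.80 = 16.4 m

L₀ ≈ 16.4 m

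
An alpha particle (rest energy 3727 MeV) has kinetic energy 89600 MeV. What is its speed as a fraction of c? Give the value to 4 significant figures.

γ = 1 + K/(m₀c²) = 1 + 89600/3727 = 25.0408
β = √(1 − 1/γ²) = 0.9992

β ≈ 0.9992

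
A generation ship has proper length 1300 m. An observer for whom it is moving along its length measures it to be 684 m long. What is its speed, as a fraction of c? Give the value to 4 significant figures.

γ = L₀/L = 1300/684 = 1.90058
β = √(1 − 1/γ²) = 0.8504

β ≈ 0.8504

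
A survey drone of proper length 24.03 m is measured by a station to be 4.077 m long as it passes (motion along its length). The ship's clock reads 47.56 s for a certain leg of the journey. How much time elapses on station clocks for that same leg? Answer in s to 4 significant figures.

Length contraction ⇒ γ = L₀/L = 24.03/4.077 = 5.89404
Time dilation: Δt = γτ₀ = 5.89404 × 47.56 s = 280.3 s

Δt ≈ 280.3 s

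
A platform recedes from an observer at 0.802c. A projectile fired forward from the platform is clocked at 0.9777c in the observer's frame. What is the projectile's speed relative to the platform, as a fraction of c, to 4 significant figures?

u' ≈ 0.8139c

Inverse velocity addition: u' = (u − v)/(1 − uv/c²)
= (0.9777 − 0.802)/(1 − 0.9777×0.802) = 0.1757/0.215885 = 0.8139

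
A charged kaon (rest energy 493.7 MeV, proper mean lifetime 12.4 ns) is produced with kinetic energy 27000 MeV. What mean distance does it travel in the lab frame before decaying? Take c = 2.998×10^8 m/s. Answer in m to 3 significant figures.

d ≈ 207 m

γ = 1 + K/(m₀c²) = 1 + 27000/493.7 = 55.689
β = √(1 − 1/γ²) = 0.99984
Dilated lifetime: γτ₀ = 55.689 × 12.4 ns = 690.54 ns
d = βc·γτ₀ = 0.99984 × (2.998×10^8 m/s) × 6.9054×10^-7 s = 207 m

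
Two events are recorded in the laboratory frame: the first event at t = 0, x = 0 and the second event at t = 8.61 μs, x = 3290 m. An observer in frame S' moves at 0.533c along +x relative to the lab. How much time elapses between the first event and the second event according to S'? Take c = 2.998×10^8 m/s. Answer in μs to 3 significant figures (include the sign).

Δt' ≈ 3.26 μs

γ = 1/√(1 − 0.533²) = 1.1819
Δt' = γ(Δt − vΔx/c²) = 1.1819 × (8.61 μs − 0.533×3290 m / (2.998×10^8 m/s))
= 1.1819 × (2.7609 μs) = 3.26 μs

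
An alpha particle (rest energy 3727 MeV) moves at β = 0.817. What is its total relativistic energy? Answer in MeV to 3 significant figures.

γ = 1/√(1 − 0.817²) = 1.7342
E = γm₀c² = 1.7342 × 3727 MeV = 6460 MeV

E ≈ 6460 MeV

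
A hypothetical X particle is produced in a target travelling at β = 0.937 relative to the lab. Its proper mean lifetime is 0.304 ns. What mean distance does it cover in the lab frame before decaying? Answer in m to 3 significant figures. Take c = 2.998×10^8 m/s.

γ = 1/√(1 − 0.937²) = 2.8626
Dilated lifetime: Δt = γτ₀ = 2.8626 × 0.304 ns = 0.87024 ns
d = vΔt = 0.937c × 0.87024 ns = 2.8091×10^8 m/s × 8.7024×10^-10 s = 0.244 m

d ≈ 0.244 m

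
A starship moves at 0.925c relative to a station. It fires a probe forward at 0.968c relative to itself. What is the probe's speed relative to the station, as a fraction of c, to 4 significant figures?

u ≈ 0.9987c

Relativistic velocity addition: u = (u' + v)/(1 + u'v/c²)
= (0.968 + 0.925)/(1 + 0.968×0.925) = 1.893/1.89540 = 0.9987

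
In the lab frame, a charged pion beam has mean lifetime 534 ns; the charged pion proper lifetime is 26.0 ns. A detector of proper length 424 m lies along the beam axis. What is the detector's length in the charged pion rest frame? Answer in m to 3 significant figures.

L ≈ 20.6 m

Time dilation ⇒ γ = Δt/τ₀ = 534/26.0 = 20.538
Length contraction: L = L₀/γ = 424/20.538 = 20.6 m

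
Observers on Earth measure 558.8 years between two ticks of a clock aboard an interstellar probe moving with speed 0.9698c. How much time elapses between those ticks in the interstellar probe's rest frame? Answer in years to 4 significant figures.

γ = 1/√(1 − 0.9698²) = 4.10002
Proper time: τ₀ = Δt/γ = 558.8/4.10002 = 136.3 years

τ₀ ≈ 136.3 years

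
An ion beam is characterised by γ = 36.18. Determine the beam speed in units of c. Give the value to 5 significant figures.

β ≈ 0.99962

β = √(1 − 1/γ²) = √(1 − 1/36.18²) = √(0.9992361) = 0.99962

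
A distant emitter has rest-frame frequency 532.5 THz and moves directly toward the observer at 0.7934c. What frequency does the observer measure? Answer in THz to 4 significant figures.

Relativistic Doppler: f_obs = f_src √((1+β)/(1−β))
= 532.5 × √(1.79340/0.206600) = 532.5 × 2.94628 = 1569 THz

f_obs ≈ 1569 THz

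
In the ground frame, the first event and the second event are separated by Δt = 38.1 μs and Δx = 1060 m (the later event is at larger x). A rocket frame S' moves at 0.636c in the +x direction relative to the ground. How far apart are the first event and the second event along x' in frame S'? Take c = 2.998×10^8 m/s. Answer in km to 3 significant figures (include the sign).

Δx' ≈ -8.04 km

γ = 1/√(1 − 0.636²) = 1.2959
Δx' = γ(Δx − vΔt) = 1.2959 × (1060 m − 0.636×(2.998×10^8 m/s)×38.1×10^-6 s)
= 1.2959 × (-6204.6 m) = -8.04 km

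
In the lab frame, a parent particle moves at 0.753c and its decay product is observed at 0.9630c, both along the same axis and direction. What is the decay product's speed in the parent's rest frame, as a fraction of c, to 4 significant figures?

u' ≈ 0.7640c

Inverse velocity addition: u' = (u − v)/(1 − uv/c²)
= (0.9630 − 0.753)/(1 − 0.9630×0.753) = 0.2100/0.274861 = 0.7640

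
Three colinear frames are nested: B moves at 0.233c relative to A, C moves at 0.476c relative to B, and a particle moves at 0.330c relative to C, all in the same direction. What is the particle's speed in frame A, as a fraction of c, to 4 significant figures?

u ≈ 0.7998c

Compose boost 2: (0.476 + 0.233)/(1 + 0.476×0.233) = 0.7090/1.11091 = 0.638217
Compose boost 3: (0.330 + 0.638217)/(1 + 0.330×0.638217) = 0.968217/1.21061 = 0.7998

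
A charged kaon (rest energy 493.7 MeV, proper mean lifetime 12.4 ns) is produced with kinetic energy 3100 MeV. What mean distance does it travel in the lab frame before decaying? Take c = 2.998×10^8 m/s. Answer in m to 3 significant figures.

d ≈ 26.8 m

γ = 1 + K/(m₀c²) = 1 + 3100/493.7 = 7.2791
β = √(1 − 1/γ²) = 0.99052
Dilated lifetime: γτ₀ = 7.2791 × 12.4 ns = 90.261 ns
d = βc·γτ₀ = 0.99052 × (2.998×10^8 m/s) × 9.0261×10^-8 s = 26.8 m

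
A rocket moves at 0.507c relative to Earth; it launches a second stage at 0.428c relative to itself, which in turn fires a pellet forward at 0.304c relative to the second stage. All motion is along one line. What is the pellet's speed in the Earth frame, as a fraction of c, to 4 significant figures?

u ≈ 0.8693c

Compose boost 2: (0.428 + 0.507)/(1 + 0.428×0.507) = 0.9350/1.21700 = 0.768285
Compose boost 3: (0.304 + 0.768285)/(1 + 0.304×0.768285) = 1.07229/1.23356 = 0.8693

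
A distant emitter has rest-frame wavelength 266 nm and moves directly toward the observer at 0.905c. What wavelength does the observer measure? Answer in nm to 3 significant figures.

λ_obs ≈ 59.4 nm

Relativistic Doppler: λ_obs = λ_src √((1−β)/(1+β))
= 266 × √(0.095000/1.9050) = 266 × 0.22331 = 59.4 nm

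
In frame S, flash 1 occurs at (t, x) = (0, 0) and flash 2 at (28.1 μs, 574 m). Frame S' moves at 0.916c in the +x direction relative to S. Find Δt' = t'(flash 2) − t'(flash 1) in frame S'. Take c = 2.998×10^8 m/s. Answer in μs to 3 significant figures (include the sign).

γ = 1/√(1 − 0.916²) = 2.4927
Δt' = γ(Δt − vΔx/c²) = 2.4927 × (28.1 μs − 0.916×574 m / (2.998×10^8 m/s))
= 2.4927 × (26.346 μs) = 65.7 μs

Δt' ≈ 65.7 μs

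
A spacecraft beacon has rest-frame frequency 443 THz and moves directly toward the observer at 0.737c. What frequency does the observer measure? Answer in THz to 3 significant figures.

Relativistic Doppler: f_obs = f_src √((1+β)/(1−β))
= 443 × √(1.7370/0.26300) = 443 × 2.5699 = 1140 THz

f_obs ≈ 1140 THz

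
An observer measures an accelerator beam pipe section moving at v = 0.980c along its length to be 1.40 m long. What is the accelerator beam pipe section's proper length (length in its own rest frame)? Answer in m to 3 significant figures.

γ = 1/√(1 − 0.980²) = 5.0252
L₀ = γL = 5.0252 × 1.40 = 7.04 m

L₀ ≈ 7.04 m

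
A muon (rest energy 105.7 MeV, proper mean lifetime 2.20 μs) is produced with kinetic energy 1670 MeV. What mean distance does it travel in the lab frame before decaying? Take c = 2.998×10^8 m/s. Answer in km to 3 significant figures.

γ = 1 + K/(m₀c²) = 1 + 1670/105.7 = 16.799
β = √(1 − 1/γ²) = 0.99823
Dilated lifetime: γτ₀ = 16.799 × 2.20 μs = 36.959 μs
d = βc·γτ₀ = 0.99823 × (2.998×10^8 m/s) × 3.6959×10^-5 s = 11.1 km

d ≈ 11.1 km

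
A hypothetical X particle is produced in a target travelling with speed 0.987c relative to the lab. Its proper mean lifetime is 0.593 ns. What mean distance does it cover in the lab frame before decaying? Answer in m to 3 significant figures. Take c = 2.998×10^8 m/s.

d ≈ 1.09 m

γ = 1/√(1 − 0.987²) = 6.2220
Dilated lifetime: Δt = γτ₀ = 6.2220 × 0.593 ns = 3.6896 ns
d = vΔt = 0.987c × 3.6896 ns = 2.9590×10^8 m/s × 3.6896×10^-9 s = 1.09 m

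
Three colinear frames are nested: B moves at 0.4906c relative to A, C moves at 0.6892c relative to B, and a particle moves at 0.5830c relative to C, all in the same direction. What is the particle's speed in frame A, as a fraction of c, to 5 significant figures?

Compose boost 2: (0.6892 + 0.4906)/(1 + 0.6892×0.4906) = 1.1798/1.338122 = 0.8816838
Compose boost 3: (0.5830 + 0.8816838)/(1 + 0.5830×0.8816838) = 1.464684/1.514022 = 0.96741

u ≈ 0.96741c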